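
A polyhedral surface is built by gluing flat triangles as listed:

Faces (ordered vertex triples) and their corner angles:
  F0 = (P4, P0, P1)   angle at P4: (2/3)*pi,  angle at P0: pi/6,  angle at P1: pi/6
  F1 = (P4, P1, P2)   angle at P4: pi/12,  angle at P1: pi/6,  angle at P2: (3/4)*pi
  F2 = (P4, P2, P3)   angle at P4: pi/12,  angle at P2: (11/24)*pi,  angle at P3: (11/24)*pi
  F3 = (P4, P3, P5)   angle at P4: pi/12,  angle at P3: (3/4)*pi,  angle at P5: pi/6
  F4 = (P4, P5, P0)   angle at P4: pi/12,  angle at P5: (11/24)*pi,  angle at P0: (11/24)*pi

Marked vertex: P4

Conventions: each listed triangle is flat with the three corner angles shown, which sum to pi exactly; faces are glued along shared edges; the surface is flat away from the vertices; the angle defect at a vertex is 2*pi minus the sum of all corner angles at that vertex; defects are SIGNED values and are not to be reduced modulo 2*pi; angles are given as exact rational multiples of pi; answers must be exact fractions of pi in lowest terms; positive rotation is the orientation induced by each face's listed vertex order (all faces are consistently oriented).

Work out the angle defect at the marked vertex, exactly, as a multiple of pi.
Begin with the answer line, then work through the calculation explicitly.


Answer: defect(P4) = pi

Sum of corner angles at P4: pi
defect = 2*pi - pi


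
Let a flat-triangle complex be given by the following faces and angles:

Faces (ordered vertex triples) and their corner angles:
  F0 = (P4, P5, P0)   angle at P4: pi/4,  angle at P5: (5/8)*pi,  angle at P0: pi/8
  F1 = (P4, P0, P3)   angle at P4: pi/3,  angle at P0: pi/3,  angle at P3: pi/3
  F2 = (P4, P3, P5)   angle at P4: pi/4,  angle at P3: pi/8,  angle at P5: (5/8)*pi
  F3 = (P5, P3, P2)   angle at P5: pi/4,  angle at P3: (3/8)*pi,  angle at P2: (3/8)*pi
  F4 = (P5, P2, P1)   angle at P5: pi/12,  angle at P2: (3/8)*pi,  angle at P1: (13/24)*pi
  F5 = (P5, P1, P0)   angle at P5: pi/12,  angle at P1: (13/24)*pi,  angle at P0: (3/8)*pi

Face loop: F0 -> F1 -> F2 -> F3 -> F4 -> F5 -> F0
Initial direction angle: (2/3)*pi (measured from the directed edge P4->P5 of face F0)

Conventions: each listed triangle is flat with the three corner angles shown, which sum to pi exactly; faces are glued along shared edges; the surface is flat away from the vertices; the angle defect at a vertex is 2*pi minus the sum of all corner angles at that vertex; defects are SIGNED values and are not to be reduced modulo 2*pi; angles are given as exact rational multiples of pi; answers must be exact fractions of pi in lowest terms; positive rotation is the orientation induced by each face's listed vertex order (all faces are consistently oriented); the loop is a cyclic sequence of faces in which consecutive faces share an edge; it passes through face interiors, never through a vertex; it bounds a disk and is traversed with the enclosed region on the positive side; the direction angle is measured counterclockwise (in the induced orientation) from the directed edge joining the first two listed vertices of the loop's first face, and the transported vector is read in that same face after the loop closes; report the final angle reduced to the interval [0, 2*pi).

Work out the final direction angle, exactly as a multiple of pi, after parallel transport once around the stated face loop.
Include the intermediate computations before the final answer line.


enclosed vertex P4: corner angles sum to (5/6)*pi, defect = 2*pi - (5/6)*pi = (7/6)*pi
enclosed vertex P5: corner angles sum to (5/3)*pi, defect = 2*pi - (5/3)*pi = pi/3
the final direction is the initial angle plus the enclosed defects, taken mod 2*pi in the induced orientation
final angle = (2/3)*pi + (3/2)*pi = pi/6 (mod 2*pi)

Answer: final direction angle = pi/6


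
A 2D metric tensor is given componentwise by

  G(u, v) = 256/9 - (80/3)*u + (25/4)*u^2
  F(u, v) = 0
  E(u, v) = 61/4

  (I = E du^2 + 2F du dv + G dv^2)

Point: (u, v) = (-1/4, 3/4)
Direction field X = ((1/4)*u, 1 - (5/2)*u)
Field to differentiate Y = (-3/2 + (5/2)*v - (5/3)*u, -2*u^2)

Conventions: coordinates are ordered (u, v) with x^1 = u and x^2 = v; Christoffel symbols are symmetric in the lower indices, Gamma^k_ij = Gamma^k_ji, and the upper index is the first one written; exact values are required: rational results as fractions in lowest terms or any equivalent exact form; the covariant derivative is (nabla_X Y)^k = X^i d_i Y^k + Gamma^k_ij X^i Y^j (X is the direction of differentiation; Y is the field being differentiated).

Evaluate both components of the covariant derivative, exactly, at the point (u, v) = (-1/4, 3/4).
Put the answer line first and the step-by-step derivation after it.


Answer: (nabla_X Y)^u = 185905/46848, (nabla_X Y)^v = -2771/4576

E = 61/4, F = 0, G = 20449/576 at the point
E_u = 0, E_v = 0, F_u = 0, F_v = 0, G_u = -715/24, G_v = 0
EG - F^2 = 1247389/2304;  g^inv = (2304/1247389) * [[20449/576, 0], [0, 61/4]]
first-kind symbols [ij,l] = (1/2)(d_i g_jl + d_j g_il - d_l g_ij): [uu,u] = E_u/2 = 0, [uu,v] = F_u - E_v/2 = 0, [uv,u] = E_v/2 = 0, [uv,v] = G_u/2 = -715/48, [vv,u] = F_v - G_u/2 = 715/48, [vv,v] = G_v/2 = 0
Gamma^u_ij = (G*[ij,u] - F*[ij,v])/(EG - F^2), Gamma^v_ij = (E*[ij,v] - F*[ij,u])/(EG - F^2)
Gamma_uuu = 0, Gamma_uuv = 0, Gamma_uvv = 715/732, Gamma_vuu = 0, Gamma_vuv = -60/143, Gamma_vvv = 0
X = (-1/16, 13/8), Y = (19/24, -1/8) at the point


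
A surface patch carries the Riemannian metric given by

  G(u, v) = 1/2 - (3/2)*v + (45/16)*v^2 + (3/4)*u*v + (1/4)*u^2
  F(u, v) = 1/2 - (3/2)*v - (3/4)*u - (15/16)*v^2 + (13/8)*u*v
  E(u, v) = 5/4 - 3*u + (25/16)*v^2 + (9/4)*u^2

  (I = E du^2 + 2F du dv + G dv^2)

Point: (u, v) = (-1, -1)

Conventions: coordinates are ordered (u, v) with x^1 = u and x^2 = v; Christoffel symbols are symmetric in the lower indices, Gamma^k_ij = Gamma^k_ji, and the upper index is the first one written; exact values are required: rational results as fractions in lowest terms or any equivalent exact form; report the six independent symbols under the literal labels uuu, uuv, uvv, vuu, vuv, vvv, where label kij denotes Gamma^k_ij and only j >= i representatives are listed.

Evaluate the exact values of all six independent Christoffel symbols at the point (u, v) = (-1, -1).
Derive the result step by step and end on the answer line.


E = 129/16, F = 55/16, G = 93/16 at the point
E_u = -15/2, E_v = -25/8, F_u = -19/8, F_v = -5/4, G_u = -5/4, G_v = -63/8
EG - F^2 = 2243/64;  g^inv = (64/2243) * [[93/16, -55/16], [-55/16, 129/16]]
first-kind symbols [ij,l] = (1/2)(d_i g_jl + d_j g_il - d_l g_ij): [uu,u] = E_u/2 = -15/4, [uu,v] = F_u - E_v/2 = -13/16, [uv,u] = E_v/2 = -25/16, [uv,v] = G_u/2 = -5/8, [vv,u] = F_v - G_u/2 = -5/8, [vv,v] = G_v/2 = -63/16
Gamma^u_ij = (G*[ij,u] - F*[ij,v])/(EG - F^2), Gamma^v_ij = (E*[ij,v] - F*[ij,u])/(EG - F^2)

Answer: Gamma_uuu = -4865/8972, Gamma_uuv = -1775/8972, Gamma_uvv = 2535/8972, Gamma_vuu = 1623/8972, Gamma_vuv = 85/8972, Gamma_vvv = -7577/8972


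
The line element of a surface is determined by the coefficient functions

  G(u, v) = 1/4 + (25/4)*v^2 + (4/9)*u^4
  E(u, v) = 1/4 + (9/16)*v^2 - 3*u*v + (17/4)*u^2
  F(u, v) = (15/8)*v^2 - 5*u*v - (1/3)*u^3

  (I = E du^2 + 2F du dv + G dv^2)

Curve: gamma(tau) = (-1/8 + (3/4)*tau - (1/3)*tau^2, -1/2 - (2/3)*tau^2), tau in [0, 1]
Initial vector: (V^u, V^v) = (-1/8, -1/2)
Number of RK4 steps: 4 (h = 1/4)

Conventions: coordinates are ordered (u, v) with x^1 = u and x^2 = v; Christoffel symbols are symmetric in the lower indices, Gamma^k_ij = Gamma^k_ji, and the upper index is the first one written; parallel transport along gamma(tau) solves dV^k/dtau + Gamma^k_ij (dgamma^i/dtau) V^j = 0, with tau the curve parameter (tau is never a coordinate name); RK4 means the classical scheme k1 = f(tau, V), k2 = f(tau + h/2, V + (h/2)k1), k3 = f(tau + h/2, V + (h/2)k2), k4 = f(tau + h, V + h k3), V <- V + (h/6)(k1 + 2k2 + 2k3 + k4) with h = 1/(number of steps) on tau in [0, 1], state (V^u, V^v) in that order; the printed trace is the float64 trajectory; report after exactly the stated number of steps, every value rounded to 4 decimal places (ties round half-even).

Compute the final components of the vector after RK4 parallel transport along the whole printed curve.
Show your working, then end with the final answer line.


gamma'(tau) = (3/4 - (2/3)*tau, -(4/3)*tau); f(tau, V)^k = -Gamma^k_ij(gamma(tau)) gamma'^i(tau) V^j; h = 1/4; intermediate values shown to 6 dp
curve data and Christoffel symbols at the stage parameters:
  tau = 0.000000: gamma = (-0.125000, -0.500000), gamma' = (0.750000, 0.000000); Gamma_uuu = -0.017249, Gamma_uuv = -0.365696, Gamma_uvv = -3.820129, Gamma_vuu = 1.423822, Gamma_vuv = 0.030697, Gamma_vvv = -1.393361
  tau = 0.125000: gamma = (-0.036458, -0.510417), gamma' = (0.666667, -0.166667); Gamma_uuu = 0.093892, Gamma_uuv = -0.883337, Gamma_uvv = -4.029066, Gamma_vuu = 1.461998, Gamma_vuv = 0.185956, Gamma_vvv = -0.850130
  tau = 0.250000: gamma = (0.041667, -0.541667), gamma' = (0.583333, -0.333333); Gamma_uuu = 0.041744, Gamma_uuv = -1.315184, Gamma_uvv = -4.163848, Gamma_vuu = 1.461827, Gamma_vuv = 0.418458, Gamma_vvv = -0.299928
  tau = 0.375000: gamma = (0.109375, -0.593750), gamma' = (0.500000, -0.500000); Gamma_uuu = -0.107174, Gamma_uuv = -1.671254, Gamma_uvv = -4.305625, Gamma_vuu = 1.451204, Gamma_vuv = 0.671638, Gamma_vvv = 0.216560
  tau = 0.500000: gamma = (0.166667, -0.666667), gamma' = (0.416667, -0.666667); Gamma_uuu = -0.292828, Gamma_uuv = -1.985254, Gamma_uvv = -4.523766, Gamma_vuu = 1.432178, Gamma_vuv = 0.910911, Gamma_vvv = 0.696590
  tau = 0.625000: gamma = (0.213542, -0.760417), gamma' = (0.333333, -0.833333); Gamma_uuu = -0.479809, Gamma_uuv = -2.285413, Gamma_uvv = -4.861692, Gamma_vuu = 1.400491, Gamma_vuv = 1.121532, Gamma_vvv = 1.151348
  tau = 0.750000: gamma = (0.250000, -0.875000), gamma' = (0.250000, -1.000000); Gamma_uuu = -0.653442, Gamma_uuv = -2.588783, Gamma_uvv = -5.344426, Gamma_vuu = 1.355803, Gamma_vuv = 1.300049, Gamma_vvv = 1.592461
  tau = 0.875000: gamma = (0.276042, -1.010417), gamma' = (0.166667, -1.166667); Gamma_uuu = -0.811358, Gamma_uuv = -2.905141, Gamma_uvv = -5.989378, Gamma_vuu = 1.302076, Gamma_vuv = 1.448867, Gamma_vvv = 2.029235
  tau = 1.000000: gamma = (0.291667, -1.166667), gamma' = (0.083333, -1.333333); Gamma_uuu = -0.956899, Gamma_uuv = -3.241051, Gamma_uvv = -6.813555, Gamma_vuu = 1.244754, Gamma_vuv = 1.573141, Gamma_vvv = 2.469504
step 0: V^u = -0.1250, V^v = -0.5000
step 1: k1 = (-0.138753, 0.144995), k2 = (0.069679, 0.262341), k3 = (0.063000, 0.233858), k4 = (0.324642, 0.229844); V <- V + (h/6)(k1 + 2k2 + 2k3 + k4): V^u = -0.1062, V^v = -0.4430
step 2: k1 = (0.324159, 0.228182), k2 = (0.597348, 0.119917), k3 = (0.588468, 0.109686), k4 = (0.860464, -0.034832); V <- V + (h/6)(k1 + 2k2 + 2k3 + k4): V^u = 0.0420, V^v = -0.4158
step 3: k1 = (0.859697, -0.034841), k2 = (1.121571, -0.176167), k3 = (1.122577, -0.171200), k4 = (1.371848, -0.271232); V <- V + (h/6)(k1 + 2k2 + 2k3 + k4): V^u = 0.3220, V^v = -0.4575
step 4: k1 = (1.368262, -0.270464), k2 = (1.591165, -0.318232), k3 = (1.539328, -0.289875), k4 = (1.673839, -0.266449); V <- V + (h/6)(k1 + 2k2 + 2k3 + k4): V^u = 0.7096, V^v = -0.5306

Answer: V^u = 0.7096, V^v = -0.5306


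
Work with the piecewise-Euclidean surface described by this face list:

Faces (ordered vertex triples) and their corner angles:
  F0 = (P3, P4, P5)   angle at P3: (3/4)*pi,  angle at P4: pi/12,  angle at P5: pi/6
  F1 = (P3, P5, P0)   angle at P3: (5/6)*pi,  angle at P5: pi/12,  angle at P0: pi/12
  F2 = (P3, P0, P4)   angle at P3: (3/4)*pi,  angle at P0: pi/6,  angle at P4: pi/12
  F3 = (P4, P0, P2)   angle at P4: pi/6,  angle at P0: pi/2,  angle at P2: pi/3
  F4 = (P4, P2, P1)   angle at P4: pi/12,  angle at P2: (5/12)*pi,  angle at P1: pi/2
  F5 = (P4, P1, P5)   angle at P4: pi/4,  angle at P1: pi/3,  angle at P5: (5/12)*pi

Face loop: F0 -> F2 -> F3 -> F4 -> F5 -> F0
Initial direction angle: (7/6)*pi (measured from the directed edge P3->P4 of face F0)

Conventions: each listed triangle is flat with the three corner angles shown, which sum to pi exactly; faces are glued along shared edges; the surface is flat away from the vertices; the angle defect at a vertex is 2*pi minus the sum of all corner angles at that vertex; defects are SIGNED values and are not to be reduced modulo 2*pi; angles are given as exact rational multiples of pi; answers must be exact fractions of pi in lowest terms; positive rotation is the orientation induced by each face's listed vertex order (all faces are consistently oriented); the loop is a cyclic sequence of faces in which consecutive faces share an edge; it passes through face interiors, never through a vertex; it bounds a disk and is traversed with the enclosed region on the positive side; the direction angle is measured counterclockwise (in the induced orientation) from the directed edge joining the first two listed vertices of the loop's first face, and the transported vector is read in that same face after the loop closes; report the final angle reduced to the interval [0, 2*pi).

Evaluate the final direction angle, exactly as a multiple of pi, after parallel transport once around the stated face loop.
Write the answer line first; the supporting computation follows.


Answer: final direction angle = pi/2

enclosed vertex P4: corner angles sum to (2/3)*pi, defect = 2*pi - (2/3)*pi = (4/3)*pi
the rotation equals the total enclosed defect, so the final angle is initial + defects (mod 2*pi)
final angle = (7/6)*pi + (4/3)*pi = pi/2 (mod 2*pi)


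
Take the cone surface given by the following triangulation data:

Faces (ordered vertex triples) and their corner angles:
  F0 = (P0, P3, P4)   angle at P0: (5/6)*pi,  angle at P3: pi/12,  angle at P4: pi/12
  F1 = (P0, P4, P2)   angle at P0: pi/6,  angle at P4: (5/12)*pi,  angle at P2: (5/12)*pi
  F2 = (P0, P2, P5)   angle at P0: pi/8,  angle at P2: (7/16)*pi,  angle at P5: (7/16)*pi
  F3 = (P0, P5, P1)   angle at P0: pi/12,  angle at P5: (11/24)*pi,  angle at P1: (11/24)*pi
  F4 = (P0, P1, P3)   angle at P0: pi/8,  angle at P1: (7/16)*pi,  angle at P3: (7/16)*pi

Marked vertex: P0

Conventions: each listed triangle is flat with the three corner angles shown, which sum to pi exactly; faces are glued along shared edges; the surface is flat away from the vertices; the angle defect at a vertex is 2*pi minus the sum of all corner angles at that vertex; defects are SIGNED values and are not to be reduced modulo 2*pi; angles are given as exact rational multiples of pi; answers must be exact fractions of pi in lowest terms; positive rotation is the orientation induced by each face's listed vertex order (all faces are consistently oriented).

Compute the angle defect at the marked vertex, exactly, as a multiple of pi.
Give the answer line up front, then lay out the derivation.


Answer: defect(P0) = (2/3)*pi

Sum of corner angles at P0: (4/3)*pi
defect = 2*pi - (4/3)*pi


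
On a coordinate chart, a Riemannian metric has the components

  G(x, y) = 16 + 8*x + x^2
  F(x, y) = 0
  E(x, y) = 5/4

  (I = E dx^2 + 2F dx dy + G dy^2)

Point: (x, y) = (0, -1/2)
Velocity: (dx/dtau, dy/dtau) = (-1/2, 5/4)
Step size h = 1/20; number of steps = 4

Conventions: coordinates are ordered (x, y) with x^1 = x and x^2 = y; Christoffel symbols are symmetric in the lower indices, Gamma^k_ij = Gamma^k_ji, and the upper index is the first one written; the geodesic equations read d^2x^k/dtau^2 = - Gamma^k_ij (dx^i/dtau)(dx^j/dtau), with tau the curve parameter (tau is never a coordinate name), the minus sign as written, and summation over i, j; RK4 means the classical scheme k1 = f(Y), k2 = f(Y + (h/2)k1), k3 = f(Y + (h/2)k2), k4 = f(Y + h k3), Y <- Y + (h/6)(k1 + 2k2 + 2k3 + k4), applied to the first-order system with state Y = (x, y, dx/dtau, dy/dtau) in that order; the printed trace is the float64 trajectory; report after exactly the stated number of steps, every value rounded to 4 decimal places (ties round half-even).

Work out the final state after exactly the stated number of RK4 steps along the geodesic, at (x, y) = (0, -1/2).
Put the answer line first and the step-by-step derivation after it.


Answer: x = 0.0012, y = -0.2479, dx/dtau = 0.5123, dy/dtau = 1.2492

f(Y) = (dx/dtau, dy/dtau, -Gamma^x_ij Y'^i Y'^j, -Gamma^y_ij Y'^i Y'^j) with the Gammas evaluated at the stage position; h = 0.050000; intermediate values shown to 6 dp
step 0: x = 0.0000, y = -0.5000, dx/dtau = -0.5000, dy/dtau = 1.2500
step 1:
  k1: at (x, y) = (0.000000, -0.500000), (dx/dtau, dy/dtau) = (-0.500000, 1.250000); Gamma_xxx = 0.000000, Gamma_xxy = 0.000000, Gamma_xyy = -3.200000, Gamma_yxx = 0.000000, Gamma_yxy = 0.250000, Gamma_yyy = 0.000000; k1 = (-0.500000, 1.250000, 5.000000, 0.312500)
  k2: at (x, y) = (-0.012500, -0.468750), (dx/dtau, dy/dtau) = (-0.375000, 1.257812); Gamma_xxx = 0.000000, Gamma_xxy = 0.000000, Gamma_xyy = -3.190000, Gamma_yxx = 0.000000, Gamma_yxy = 0.250784, Gamma_yyy = 0.000000; k2 = (-0.375000, 1.257812, 5.046874, 0.236579)
  k3: at (x, y) = (-0.009375, -0.468555), (dx/dtau, dy/dtau) = (-0.373828, 1.255914); Gamma_xxx = 0.000000, Gamma_xxy = 0.000000, Gamma_xyy = -3.192500, Gamma_yxx = 0.000000, Gamma_yxy = 0.250587, Gamma_yyy = 0.000000; k3 = (-0.373828, 1.255914, 5.035598, 0.235300)
  k4: at (x, y) = (-0.018691, -0.437204), (dx/dtau, dy/dtau) = (-0.248220, 1.261765); Gamma_xxx = 0.000000, Gamma_xxy = 0.000000, Gamma_xyy = -3.185047, Gamma_yxx = 0.000000, Gamma_yxy = 0.251174, Gamma_yyy = 0.000000; k4 = (-0.248220, 1.261765, 5.070757, 0.157333)
  Y <- Y + (h/6)(k1 + 2k2 + 2k3 + k4): x = -0.0187, y = -0.4372, dx/dtau = -0.2480, dy/dtau = 1.2618
step 2:
  k1: at (x, y) = (-0.018716, -0.437173), (dx/dtau, dy/dtau) = (-0.248036, 1.261780); Gamma_xxx = 0.000000, Gamma_xxy = 0.000000, Gamma_xyy = -3.185027, Gamma_yxx = 0.000000, Gamma_yxy = 0.251175, Gamma_yyy = 0.000000; k1 = (-0.248036, 1.261780, 5.070846, 0.157219)
  k2: at (x, y) = (-0.024917, -0.405629), (dx/dtau, dy/dtau) = (-0.121265, 1.265710); Gamma_xxx = 0.000000, Gamma_xxy = 0.000000, Gamma_xyy = -3.180067, Gamma_yxx = 0.000000, Gamma_yxy = 0.251567, Gamma_yyy = 0.000000; k2 = (-0.121265, 1.265710, 5.094539, 0.077224)
  k3: at (x, y) = (-0.021747, -0.405530), (dx/dtau, dy/dtau) = (-0.120672, 1.263711); Gamma_xxx = 0.000000, Gamma_xxy = 0.000000, Gamma_xyy = -3.182602, Gamma_yxx = 0.000000, Gamma_yxy = 0.251367, Gamma_yyy = 0.000000; k3 = (-0.120672, 1.263711, 5.082502, 0.076664)
  k4: at (x, y) = (-0.024749, -0.373988), (dx/dtau, dy/dtau) = (0.006089, 1.265613); Gamma_xxx = 0.000000, Gamma_xxy = 0.000000, Gamma_xyy = -3.180201, Gamma_yxx = 0.000000, Gamma_yxy = 0.251556, Gamma_yyy = 0.000000; k4 = (0.006089, 1.265613, 5.093971, -0.003877)
  Y <- Y + (h/6)(k1 + 2k2 + 2k3 + k4): x = -0.0248, y = -0.3740, dx/dtau = 0.0063, dy/dtau = 1.2656
step 3:
  k1: at (x, y) = (-0.024764, -0.373955), (dx/dtau, dy/dtau) = (0.006288, 1.265623); Gamma_xxx = 0.000000, Gamma_xxy = 0.000000, Gamma_xyy = -3.180189, Gamma_yxx = 0.000000, Gamma_yxy = 0.251557, Gamma_yyy = 0.000000; k1 = (0.006288, 1.265623, 5.094028, -0.004004)
  k2: at (x, y) = (-0.024607, -0.342314), (dx/dtau, dy/dtau) = (0.133639, 1.265522); Gamma_xxx = 0.000000, Gamma_xxy = 0.000000, Gamma_xyy = -3.180314, Gamma_yxx = 0.000000, Gamma_yxy = 0.251547, Gamma_yyy = 0.000000; k2 = (0.133639, 1.265522, 5.093423, -0.085085)
  k3: at (x, y) = (-0.021423, -0.342316), (dx/dtau, dy/dtau) = (0.133624, 1.263495); Gamma_xxx = 0.000000, Gamma_xxy = 0.000000, Gamma_xyy = -3.182861, Gamma_yxx = 0.000000, Gamma_yxy = 0.251346, Gamma_yyy = 0.000000; k3 = (0.133624, 1.263495, 5.081186, -0.084871)
  k4: at (x, y) = (-0.018083, -0.310780), (dx/dtau, dy/dtau) = (0.260348, 1.261379); Gamma_xxx = 0.000000, Gamma_xxy = 0.000000, Gamma_xyy = -3.185534, Gamma_yxx = 0.000000, Gamma_yxy = 0.251135, Gamma_yyy = 0.000000; k4 = (0.260348, 1.261379, 5.068429, -0.164944)
  Y <- Y + (h/6)(k1 + 2k2 + 2k3 + k4): x = -0.0181, y = -0.3107, dx/dtau = 0.2606, dy/dtau = 1.2614
step 4:
  k1: at (x, y) = (-0.018088, -0.310746), (dx/dtau, dy/dtau) = (0.260552, 1.261382); Gamma_xxx = 0.000000, Gamma_xxy = 0.000000, Gamma_xyy = -3.185530, Gamma_yxx = 0.000000, Gamma_yxy = 0.251136, Gamma_yyy = 0.000000; k1 = (0.260552, 1.261382, 5.068448, -0.165074)
  k2: at (x, y) = (-0.011574, -0.279211), (dx/dtau, dy/dtau) = (0.387264, 1.257255); Gamma_xxx = 0.000000, Gamma_xxy = 0.000000, Gamma_xyy = -3.190741, Gamma_yxx = 0.000000, Gamma_yxy = 0.250725, Gamma_yyy = 0.000000; k2 = (0.387264, 1.257255, 5.043574, -0.244151)
  k3: at (x, y) = (-0.008406, -0.279315), (dx/dtau, dy/dtau) = (0.386642, 1.255278); Gamma_xxx = 0.000000, Gamma_xxy = 0.000000, Gamma_xyy = -3.193275, Gamma_yxx = 0.000000, Gamma_yxy = 0.250526, Gamma_yyy = 0.000000; k3 = (0.386642, 1.255278, 5.031719, -0.243183)
  k4: at (x, y) = (0.001244, -0.247982), (dx/dtau, dy/dtau) = (0.512138, 1.249223); Gamma_xxx = 0.000000, Gamma_xxy = 0.000000, Gamma_xyy = -3.200995, Gamma_yxx = 0.000000, Gamma_yxy = 0.249922, Gamma_yyy = 0.000000; k4 = (0.512138, 1.249223, 4.995339, -0.319788)
  Y <- Y + (h/6)(k1 + 2k2 + 2k3 + k4): x = 0.0012, y = -0.2479, dx/dtau = 0.5123, dy/dtau = 1.2492


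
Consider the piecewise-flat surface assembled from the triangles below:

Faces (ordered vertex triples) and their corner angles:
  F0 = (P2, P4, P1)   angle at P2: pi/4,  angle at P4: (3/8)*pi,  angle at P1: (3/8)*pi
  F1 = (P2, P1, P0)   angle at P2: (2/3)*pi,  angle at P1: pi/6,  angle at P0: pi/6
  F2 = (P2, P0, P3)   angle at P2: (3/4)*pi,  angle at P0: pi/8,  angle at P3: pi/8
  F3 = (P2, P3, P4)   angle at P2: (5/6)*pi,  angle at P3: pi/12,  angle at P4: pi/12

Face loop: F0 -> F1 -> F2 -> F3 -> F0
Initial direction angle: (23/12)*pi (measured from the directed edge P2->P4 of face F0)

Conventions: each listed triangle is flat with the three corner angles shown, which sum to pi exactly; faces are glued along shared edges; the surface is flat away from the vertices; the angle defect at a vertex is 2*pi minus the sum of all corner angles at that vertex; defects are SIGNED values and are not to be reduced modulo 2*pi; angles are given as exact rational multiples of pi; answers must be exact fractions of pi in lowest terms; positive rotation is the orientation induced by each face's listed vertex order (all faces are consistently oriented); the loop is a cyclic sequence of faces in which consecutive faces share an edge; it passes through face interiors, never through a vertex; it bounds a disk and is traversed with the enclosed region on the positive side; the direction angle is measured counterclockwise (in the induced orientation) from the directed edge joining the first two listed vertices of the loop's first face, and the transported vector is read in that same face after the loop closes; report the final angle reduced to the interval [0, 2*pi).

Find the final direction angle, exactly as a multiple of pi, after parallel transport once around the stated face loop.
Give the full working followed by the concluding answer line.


enclosed vertex P2: corner angles sum to (5/2)*pi, defect = 2*pi - (5/2)*pi = -pi/2
by Gauss-Bonnet the loop rotates the vector by the enclosed defect sum (positive orientation, mod 2*pi)
final angle = (23/12)*pi - pi/2 = (17/12)*pi (mod 2*pi)

Answer: final direction angle = (17/12)*pi


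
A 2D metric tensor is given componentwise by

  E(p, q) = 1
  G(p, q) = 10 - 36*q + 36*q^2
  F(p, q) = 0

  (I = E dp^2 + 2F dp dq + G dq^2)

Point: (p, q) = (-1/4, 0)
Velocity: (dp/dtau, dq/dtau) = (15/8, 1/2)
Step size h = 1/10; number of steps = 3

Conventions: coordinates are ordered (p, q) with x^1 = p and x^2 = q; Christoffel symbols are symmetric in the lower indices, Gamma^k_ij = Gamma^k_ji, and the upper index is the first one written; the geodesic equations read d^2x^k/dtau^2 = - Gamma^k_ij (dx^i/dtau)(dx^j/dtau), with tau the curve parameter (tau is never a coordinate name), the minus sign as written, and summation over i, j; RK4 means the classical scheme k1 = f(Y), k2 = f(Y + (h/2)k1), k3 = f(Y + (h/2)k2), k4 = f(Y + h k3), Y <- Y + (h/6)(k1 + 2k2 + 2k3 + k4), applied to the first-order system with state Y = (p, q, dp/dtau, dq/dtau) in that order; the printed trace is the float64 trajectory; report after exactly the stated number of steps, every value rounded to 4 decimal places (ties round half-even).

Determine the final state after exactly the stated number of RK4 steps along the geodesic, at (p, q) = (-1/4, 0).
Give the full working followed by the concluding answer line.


f(Y) = (dp/dtau, dq/dtau, -Gamma^p_ij Y'^i Y'^j, -Gamma^q_ij Y'^i Y'^j) with the Gammas evaluated at the stage position; h = 0.100000; intermediate values shown to 6 dp
step 0: p = -0.2500, q = 0.0000, dp/dtau = 1.8750, dq/dtau = 0.5000
step 1:
  k1: at (p, q) = (-0.250000, 0.000000), (dp/dtau, dq/dtau) = (1.875000, 0.500000); Gamma_ppp = 0.000000, Gamma_ppq = 0.000000, Gamma_pqq = 0.000000, Gamma_qpp = 0.000000, Gamma_qpq = 0.000000, Gamma_qqq = -1.800000; k1 = (1.875000, 0.500000, 0.000000, 0.450000)
  k2: at (p, q) = (-0.156250, 0.025000), (dp/dtau, dq/dtau) = (1.875000, 0.522500); Gamma_ppp = 0.000000, Gamma_ppq = 0.000000, Gamma_pqq = 0.000000, Gamma_qpp = 0.000000, Gamma_qpq = 0.000000, Gamma_qqq = -1.874486; k2 = (1.875000, 0.522500, 0.000000, 0.511746)
  k3: at (p, q) = (-0.156250, 0.026125), (dp/dtau, dq/dtau) = (1.875000, 0.525587); Gamma_ppp = 0.000000, Gamma_ppq = 0.000000, Gamma_pqq = 0.000000, Gamma_qpp = 0.000000, Gamma_qpq = 0.000000, Gamma_qqq = -1.877958; k3 = (1.875000, 0.525587, 0.000000, 0.518771)
  k4: at (p, q) = (-0.062500, 0.052559), (dp/dtau, dq/dtau) = (1.875000, 0.551877); Gamma_ppp = 0.000000, Gamma_ppq = 0.000000, Gamma_pqq = 0.000000, Gamma_qpp = 0.000000, Gamma_qpq = 0.000000, Gamma_qqq = -1.962621; k4 = (1.875000, 0.551877, 0.000000, 0.597752)
  Y <- Y + (h/6)(k1 + 2k2 + 2k3 + k4): p = -0.0625, q = 0.0525, dp/dtau = 1.8750, dq/dtau = 0.5518
step 2:
  k1: at (p, q) = (-0.062500, 0.052468), (dp/dtau, dq/dtau) = (1.875000, 0.551813); Gamma_ppp = 0.000000, Gamma_ppq = 0.000000, Gamma_pqq = 0.000000, Gamma_qpp = 0.000000, Gamma_qpq = 0.000000, Gamma_qqq = -1.962319; k1 = (1.875000, 0.551813, 0.000000, 0.597522)
  k2: at (p, q) = (0.031250, 0.080058), (dp/dtau, dq/dtau) = (1.875000, 0.581689); Gamma_ppp = 0.000000, Gamma_ppq = 0.000000, Gamma_pqq = 0.000000, Gamma_qpp = 0.000000, Gamma_qpq = 0.000000, Gamma_qqq = -2.057238; k2 = (1.875000, 0.581689, 0.000000, 0.696092)
  k3: at (p, q) = (0.031250, 0.081552), (dp/dtau, dq/dtau) = (1.875000, 0.586618); Gamma_ppp = 0.000000, Gamma_ppq = 0.000000, Gamma_pqq = 0.000000, Gamma_qpp = 0.000000, Gamma_qpq = 0.000000, Gamma_qqq = -2.062575; k3 = (1.875000, 0.586618, 0.000000, 0.709774)
  k4: at (p, q) = (0.125000, 0.111129), (dp/dtau, dq/dtau) = (1.875000, 0.622791); Gamma_ppp = 0.000000, Gamma_ppq = 0.000000, Gamma_pqq = 0.000000, Gamma_qpp = 0.000000, Gamma_qpq = 0.000000, Gamma_qqq = -2.172484; k4 = (1.875000, 0.622791, 0.000000, 0.842637)
  Y <- Y + (h/6)(k1 + 2k2 + 2k3 + k4): p = 0.1250, q = 0.1110, dp/dtau = 1.8750, dq/dtau = 0.6227
step 3:
  k1: at (p, q) = (0.125000, 0.110988), (dp/dtau, dq/dtau) = (1.875000, 0.622678); Gamma_ppp = 0.000000, Gamma_ppq = 0.000000, Gamma_pqq = 0.000000, Gamma_qpp = 0.000000, Gamma_qpq = 0.000000, Gamma_qqq = -2.171939; k1 = (1.875000, 0.622678, 0.000000, 0.842121)
  k2: at (p, q) = (0.218750, 0.142122), (dp/dtau, dq/dtau) = (1.875000, 0.664784); Gamma_ppp = 0.000000, Gamma_ppq = 0.000000, Gamma_pqq = 0.000000, Gamma_qpp = 0.000000, Gamma_qpq = 0.000000, Gamma_qqq = -2.296231; k2 = (1.875000, 0.664784, 0.000000, 1.014791)
  k3: at (p, q) = (0.218750, 0.144227), (dp/dtau, dq/dtau) = (1.875000, 0.673418); Gamma_ppp = 0.000000, Gamma_ppq = 0.000000, Gamma_pqq = 0.000000, Gamma_qpp = 0.000000, Gamma_qpq = 0.000000, Gamma_qqq = -2.304943; k3 = (1.875000, 0.673418, 0.000000, 1.045271)
  k4: at (p, q) = (0.312500, 0.178330), (dp/dtau, dq/dtau) = (1.875000, 0.727205); Gamma_ppp = 0.000000, Gamma_ppq = 0.000000, Gamma_pqq = 0.000000, Gamma_qpp = 0.000000, Gamma_qpq = 0.000000, Gamma_qqq = -2.450829; k4 = (1.875000, 0.727205, 0.000000, 1.296065)
  Y <- Y + (h/6)(k1 + 2k2 + 2k3 + k4): p = 0.3125, q = 0.1781, dp/dtau = 1.8750, dq/dtau = 0.7270

Answer: p = 0.3125, q = 0.1781, dp/dtau = 1.8750, dq/dtau = 0.7270


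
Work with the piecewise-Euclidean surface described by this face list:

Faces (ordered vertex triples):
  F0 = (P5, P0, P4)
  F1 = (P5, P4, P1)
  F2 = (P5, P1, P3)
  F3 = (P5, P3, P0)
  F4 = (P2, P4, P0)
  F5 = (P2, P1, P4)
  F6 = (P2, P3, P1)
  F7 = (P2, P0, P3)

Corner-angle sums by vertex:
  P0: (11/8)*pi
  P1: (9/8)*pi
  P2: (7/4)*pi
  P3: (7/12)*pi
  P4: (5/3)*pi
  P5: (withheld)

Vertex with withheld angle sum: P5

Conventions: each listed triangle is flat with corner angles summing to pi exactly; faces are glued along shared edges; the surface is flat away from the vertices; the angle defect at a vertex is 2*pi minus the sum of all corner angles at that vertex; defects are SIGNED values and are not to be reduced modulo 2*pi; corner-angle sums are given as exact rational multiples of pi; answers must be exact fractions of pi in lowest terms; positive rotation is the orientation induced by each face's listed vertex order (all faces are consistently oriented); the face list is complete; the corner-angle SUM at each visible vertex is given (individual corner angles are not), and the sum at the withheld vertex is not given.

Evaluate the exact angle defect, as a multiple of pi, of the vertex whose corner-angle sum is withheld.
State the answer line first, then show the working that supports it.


Answer: defect(P5) = pi/2

V = 6, E = 12, F = 8; chi = V - E + F = 2
Gauss-Bonnet: total defect = 2*pi*chi = 4*pi; visible defects sum to (7/2)*pi


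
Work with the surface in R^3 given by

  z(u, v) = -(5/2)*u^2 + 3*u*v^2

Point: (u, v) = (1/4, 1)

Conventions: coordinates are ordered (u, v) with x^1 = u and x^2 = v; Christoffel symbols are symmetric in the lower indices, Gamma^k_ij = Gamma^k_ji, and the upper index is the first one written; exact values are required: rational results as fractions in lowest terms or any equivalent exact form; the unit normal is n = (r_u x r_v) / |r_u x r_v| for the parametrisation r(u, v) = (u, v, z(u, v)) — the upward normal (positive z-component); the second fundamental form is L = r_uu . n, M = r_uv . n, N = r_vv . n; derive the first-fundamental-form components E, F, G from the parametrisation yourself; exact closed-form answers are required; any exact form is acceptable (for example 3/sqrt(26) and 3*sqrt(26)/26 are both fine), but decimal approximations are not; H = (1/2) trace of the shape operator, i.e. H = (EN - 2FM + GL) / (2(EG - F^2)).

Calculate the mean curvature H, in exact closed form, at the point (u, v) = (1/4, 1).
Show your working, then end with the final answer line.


z_u = 7/4, z_v = 3/2, z_uu = -5, z_uv = 6, z_vv = 3/2
E = 65/16, F = 21/8, G = 13/4; answer radicand W^2 = 101/16
unnormalised second-form numerators: l = -5, m = 6, n = 3/2; L = l/sqrt(101/16), and similarly M = m/sqrt(W^2), N = n/sqrt(W^2)
H = (E*n - 2*F*m + G*l) / (2*(EG - F^2)*sqrt(W^2)); E*n - 2*F*m + G*l = -1333/32, EG - F^2 = 101/16, so H = (-1333/404)/sqrt(101/16)

Answer: H = -1333*sqrt(101)/10201


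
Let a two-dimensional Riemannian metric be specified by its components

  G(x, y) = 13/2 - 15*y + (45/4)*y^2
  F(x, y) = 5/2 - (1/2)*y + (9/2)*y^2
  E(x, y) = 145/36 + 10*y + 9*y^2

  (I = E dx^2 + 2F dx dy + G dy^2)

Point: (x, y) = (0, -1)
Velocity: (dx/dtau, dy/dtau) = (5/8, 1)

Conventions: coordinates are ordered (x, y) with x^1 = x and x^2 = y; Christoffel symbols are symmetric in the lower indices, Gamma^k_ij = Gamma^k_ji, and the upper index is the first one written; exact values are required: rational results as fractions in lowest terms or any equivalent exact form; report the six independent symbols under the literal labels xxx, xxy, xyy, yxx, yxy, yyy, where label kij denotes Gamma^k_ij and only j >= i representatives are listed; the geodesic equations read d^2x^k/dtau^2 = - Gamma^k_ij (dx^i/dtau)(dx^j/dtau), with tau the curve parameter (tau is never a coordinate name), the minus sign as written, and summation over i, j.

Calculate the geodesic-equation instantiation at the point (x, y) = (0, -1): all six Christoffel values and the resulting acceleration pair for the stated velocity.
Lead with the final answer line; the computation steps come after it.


Answer: Gamma_xxx = -4320/6179, Gamma_xxy = -18864/6179, Gamma_xyy = -24552/6179, Gamma_yxx = 1744/6179, Gamma_yxy = 4320/6179, Gamma_yyy = 2085/6179; accelerations (d^2x/dtau^2, d^2y/dtau^2) = (99639/12358, -32665/24716)

E = 109/36, F = 15/2, G = 131/4 at the point
E_x = 0, E_y = -8, F_x = 0, F_y = -19/2, G_x = 0, G_y = -75/2
EG - F^2 = 6179/144;  g^inv = (144/6179) * [[131/4, -15/2], [-15/2, 109/36]]
first-kind symbols [ij,l] = (1/2)(d_i g_jl + d_j g_il - d_l g_ij): [xx,x] = E_x/2 = 0, [xx,y] = F_x - E_y/2 = 4, [xy,x] = E_y/2 = -4, [xy,y] = G_x/2 = 0, [yy,x] = F_y - G_x/2 = -19/2, [yy,y] = G_y/2 = -75/4
Gamma^x_ij = (G*[ij,x] - F*[ij,y])/(EG - F^2), Gamma^y_ij = (E*[ij,y] - F*[ij,x])/(EG - F^2)
Gamma_xxx = -4320/6179, Gamma_xxy = -18864/6179, Gamma_xyy = -24552/6179, Gamma_yxx = 1744/6179, Gamma_yxy = 4320/6179, Gamma_yyy = 2085/6179
d^2x/dtau^2 = -(Gamma_xxx*(5/8)^2 + 2*Gamma_xxy*(5/8)*(1) + Gamma_xyy*(1)^2) = 99639/12358
d^2y/dtau^2 = -(Gamma_yxx*(5/8)^2 + 2*Gamma_yxy*(5/8)*(1) + Gamma_yyy*(1)^2) = -32665/24716


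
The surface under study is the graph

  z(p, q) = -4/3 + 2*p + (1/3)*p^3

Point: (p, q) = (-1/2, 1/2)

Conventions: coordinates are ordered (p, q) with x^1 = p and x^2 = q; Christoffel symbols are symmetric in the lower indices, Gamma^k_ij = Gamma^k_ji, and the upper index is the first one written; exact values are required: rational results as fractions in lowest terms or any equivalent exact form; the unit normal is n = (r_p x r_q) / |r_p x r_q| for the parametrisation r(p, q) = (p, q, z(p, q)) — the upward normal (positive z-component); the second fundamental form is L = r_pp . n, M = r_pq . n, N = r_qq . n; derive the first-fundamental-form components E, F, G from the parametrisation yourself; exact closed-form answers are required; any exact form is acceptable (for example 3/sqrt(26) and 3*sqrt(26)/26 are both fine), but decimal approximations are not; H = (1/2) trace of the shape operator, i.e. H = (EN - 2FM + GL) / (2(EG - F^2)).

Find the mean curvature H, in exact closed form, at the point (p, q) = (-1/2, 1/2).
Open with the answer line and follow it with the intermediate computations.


Answer: H = -32*sqrt(97)/9409

z_p = 9/4, z_q = 0, z_pp = -1, z_pq = 0, z_qq = 0
E = 97/16, F = 0, G = 1; answer radicand W^2 = 97/16
unnormalised second-form numerators: l = -1, m = 0, n = 0; L = l/sqrt(97/16), and similarly M = m/sqrt(W^2), N = n/sqrt(W^2)
H = (E*n - 2*F*m + G*l) / (2*(EG - F^2)*sqrt(W^2)); E*n - 2*F*m + G*l = -1, EG - F^2 = 97/16, so H = (-8/97)/sqrt(97/16)


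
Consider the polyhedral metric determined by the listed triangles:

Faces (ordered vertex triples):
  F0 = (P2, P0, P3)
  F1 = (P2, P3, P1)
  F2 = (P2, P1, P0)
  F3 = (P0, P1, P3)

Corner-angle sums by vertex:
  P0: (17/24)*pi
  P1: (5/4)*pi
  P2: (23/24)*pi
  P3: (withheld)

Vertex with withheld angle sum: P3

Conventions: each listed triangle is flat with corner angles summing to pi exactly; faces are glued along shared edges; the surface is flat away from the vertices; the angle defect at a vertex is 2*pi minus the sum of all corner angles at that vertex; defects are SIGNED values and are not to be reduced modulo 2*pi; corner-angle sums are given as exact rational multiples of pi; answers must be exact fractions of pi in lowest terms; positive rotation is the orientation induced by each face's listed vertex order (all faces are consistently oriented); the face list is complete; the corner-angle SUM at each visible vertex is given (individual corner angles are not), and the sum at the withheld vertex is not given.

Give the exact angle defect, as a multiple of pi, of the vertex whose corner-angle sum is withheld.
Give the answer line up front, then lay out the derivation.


Answer: defect(P3) = (11/12)*pi

V = 4, E = 6, F = 4; chi = V - E + F = 2
Gauss-Bonnet: total defect = 2*pi*chi = 4*pi; visible defects sum to (37/12)*pi


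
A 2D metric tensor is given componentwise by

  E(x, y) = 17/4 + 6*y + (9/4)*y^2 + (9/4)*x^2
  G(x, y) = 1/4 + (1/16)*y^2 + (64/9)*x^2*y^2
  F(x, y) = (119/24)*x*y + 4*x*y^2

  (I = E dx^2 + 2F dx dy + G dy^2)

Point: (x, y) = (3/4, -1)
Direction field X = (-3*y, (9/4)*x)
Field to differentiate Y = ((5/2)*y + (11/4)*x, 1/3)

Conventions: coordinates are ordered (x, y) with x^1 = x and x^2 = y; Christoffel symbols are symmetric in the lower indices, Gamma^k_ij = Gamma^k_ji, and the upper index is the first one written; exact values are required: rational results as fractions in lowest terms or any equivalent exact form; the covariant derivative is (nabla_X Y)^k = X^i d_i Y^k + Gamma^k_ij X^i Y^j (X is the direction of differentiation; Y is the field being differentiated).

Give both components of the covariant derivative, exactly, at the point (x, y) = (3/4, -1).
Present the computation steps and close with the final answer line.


E = 113/64, F = -23/32, G = 69/16 at the point
E_x = 27/8, E_y = 3/2, F_x = -23/24, F_y = -73/32, G_x = 32/3, G_y = -65/8
EG - F^2 = 1817/256;  g^inv = (256/1817) * [[69/16, 23/32], [23/32, 113/64]]
first-kind symbols [ij,l] = (1/2)(d_i g_jl + d_j g_il - d_l g_ij): [xx,x] = E_x/2 = 27/16, [xx,y] = F_x - E_y/2 = -41/24, [xy,x] = E_y/2 = 3/4, [xy,y] = G_x/2 = 16/3, [yy,x] = F_y - G_x/2 = -731/96, [yy,y] = G_y/2 = -65/16
Gamma^x_ij = (G*[ij,x] - F*[ij,y])/(EG - F^2), Gamma^y_ij = (E*[ij,y] - F*[ij,x])/(EG - F^2)
Gamma_xxx = 202/237, Gamma_xxy = 236/237, Gamma_xyy = -398/79, Gamma_yxx = -1385/5451, Gamma_yxy = 7646/5451, Gamma_yyy = -9712/5451
X = (3, 27/16), Y = (-7/16, 1/3) at the point

Answer: (nabla_X Y)^x = 133127/15168, (nabla_X Y)^y = -210443/697728


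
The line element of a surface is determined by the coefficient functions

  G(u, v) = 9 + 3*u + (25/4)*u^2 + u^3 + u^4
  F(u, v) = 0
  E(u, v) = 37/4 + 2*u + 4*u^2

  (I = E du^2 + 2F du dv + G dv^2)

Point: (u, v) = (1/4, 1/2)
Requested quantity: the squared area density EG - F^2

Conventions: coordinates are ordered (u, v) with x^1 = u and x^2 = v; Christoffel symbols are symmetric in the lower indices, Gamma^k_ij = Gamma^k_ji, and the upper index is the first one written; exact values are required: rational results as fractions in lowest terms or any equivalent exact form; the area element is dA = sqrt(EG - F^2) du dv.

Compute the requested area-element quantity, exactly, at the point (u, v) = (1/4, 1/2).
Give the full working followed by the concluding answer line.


E = 10, F = 0, G = 2601/256; EG - F^2 = 13005/128

Answer: EG - F^2 = 13005/128


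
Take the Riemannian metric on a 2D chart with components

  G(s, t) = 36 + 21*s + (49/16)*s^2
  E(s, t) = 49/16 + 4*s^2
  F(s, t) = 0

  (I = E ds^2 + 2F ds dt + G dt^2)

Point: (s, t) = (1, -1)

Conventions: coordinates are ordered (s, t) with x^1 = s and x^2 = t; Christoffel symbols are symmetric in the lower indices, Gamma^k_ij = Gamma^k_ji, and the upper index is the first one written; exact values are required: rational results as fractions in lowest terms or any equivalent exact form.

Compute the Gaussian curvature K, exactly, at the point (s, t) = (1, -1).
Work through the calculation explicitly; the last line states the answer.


E = 113/16, F = 0, G = 961/16, EG - F^2 = 108593/256 at the point
E_s = 8, E_t = 0, F_s = 0, F_t = 0, G_s = 217/8, G_t = 0
E_tt = 0, F_st = 0, G_ss = 49/8
K follows from Brioschi's formula, (det M1 - det M2)/(EG - F^2)^2.
M1 = [[-E_tt/2 + F_st - G_ss/2, E_s/2, F_s - E_t/2], [F_t - G_s/2, E, F], [G_t/2, F, G]] = [[-49/16, 4, 0], [-217/16, 113/16, 0], [0, 0, 961/16]]; det M1 = 8025311/4096
M2 = [[0, E_t/2, G_s/2], [E_t/2, E, F], [G_s/2, F, G]] = [[0, 0, 217/16], [0, 113/16, 0], [217/16, 0, 961/16]]; det M2 = -5321057/4096
det M1 - det M2 = 208537/64; K = 208537/64 / (108593/256)^2 = 7168/395839

Answer: K = 7168/395839


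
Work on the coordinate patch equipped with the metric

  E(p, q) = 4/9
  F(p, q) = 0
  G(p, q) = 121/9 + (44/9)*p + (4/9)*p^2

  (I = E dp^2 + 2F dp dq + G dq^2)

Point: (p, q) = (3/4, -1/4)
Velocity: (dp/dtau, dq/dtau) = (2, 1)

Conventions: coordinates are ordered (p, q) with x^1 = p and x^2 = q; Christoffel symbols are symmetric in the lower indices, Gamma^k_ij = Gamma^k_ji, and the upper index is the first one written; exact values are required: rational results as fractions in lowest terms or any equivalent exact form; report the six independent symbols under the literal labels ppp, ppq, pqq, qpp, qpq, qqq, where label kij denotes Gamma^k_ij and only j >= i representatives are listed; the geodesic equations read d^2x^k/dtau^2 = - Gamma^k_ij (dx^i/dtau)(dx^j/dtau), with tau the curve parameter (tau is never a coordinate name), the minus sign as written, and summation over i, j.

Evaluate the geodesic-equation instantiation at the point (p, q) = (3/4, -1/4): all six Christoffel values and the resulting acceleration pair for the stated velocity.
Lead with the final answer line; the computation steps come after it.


Answer: Gamma_ppp = 0, Gamma_ppq = 0, Gamma_pqq = -25/4, Gamma_qpp = 0, Gamma_qpq = 4/25, Gamma_qqq = 0; accelerations (d^2p/dtau^2, d^2q/dtau^2) = (25/4, -16/25)

E = 4/9, F = 0, G = 625/36 at the point
E_p = 0, E_q = 0, F_p = 0, F_q = 0, G_p = 50/9, G_q = 0
EG - F^2 = 625/81;  g^inv = (81/625) * [[625/36, 0], [0, 4/9]]
first-kind symbols [ij,l] = (1/2)(d_i g_jl + d_j g_il - d_l g_ij): [pp,p] = E_p/2 = 0, [pp,q] = F_p - E_q/2 = 0, [pq,p] = E_q/2 = 0, [pq,q] = G_p/2 = 25/9, [qq,p] = F_q - G_p/2 = -25/9, [qq,q] = G_q/2 = 0
Gamma^p_ij = (G*[ij,p] - F*[ij,q])/(EG - F^2), Gamma^q_ij = (E*[ij,q] - F*[ij,p])/(EG - F^2)
Gamma_ppp = 0, Gamma_ppq = 0, Gamma_pqq = -25/4, Gamma_qpp = 0, Gamma_qpq = 4/25, Gamma_qqq = 0
d^2p/dtau^2 = -(Gamma_ppp*(2)^2 + 2*Gamma_ppq*(2)*(1) + Gamma_pqq*(1)^2) = 25/4
d^2q/dtau^2 = -(Gamma_qpp*(2)^2 + 2*Gamma_qpq*(2)*(1) + Gamma_qqq*(1)^2) = -16/25
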